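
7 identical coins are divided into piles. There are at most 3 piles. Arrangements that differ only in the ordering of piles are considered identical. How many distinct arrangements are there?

8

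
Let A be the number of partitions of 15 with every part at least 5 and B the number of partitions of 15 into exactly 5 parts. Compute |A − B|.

Partitions of 15 with every part at least 5: 5.
Partitions of 15 into exactly 5 parts: 30.
|5 − 30| = 25.

25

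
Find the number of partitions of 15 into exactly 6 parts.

A partial list (first 12 by largest part):
10, 1, 1, 1, 1, 1
9, 2, 1, 1, 1, 1
8, 3, 1, 1, 1, 1
8, 2, 2, 1, 1, 1
7, 4, 1, 1, 1, 1
7, 3, 2, 1, 1, 1
7, 2, 2, 2, 1, 1
6, 5, 1, 1, 1, 1
6, 4, 2, 1, 1, 1
6, 3, 3, 1, 1, 1
6, 3, 2, 2, 1, 1
6, 2, 2, 2, 2, 1
…and 14 more, for 26 total.

26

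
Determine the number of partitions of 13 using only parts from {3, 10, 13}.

They are:
13
10, 3

2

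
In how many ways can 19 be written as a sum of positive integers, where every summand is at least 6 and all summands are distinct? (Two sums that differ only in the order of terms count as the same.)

The partitions of 19 that satisfy the conditions:
19
6, 13
7, 12
8, 11
9, 10
Counting gives 5.

5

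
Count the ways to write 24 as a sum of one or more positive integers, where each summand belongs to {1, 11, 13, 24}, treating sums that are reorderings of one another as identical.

6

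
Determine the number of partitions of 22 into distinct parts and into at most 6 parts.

89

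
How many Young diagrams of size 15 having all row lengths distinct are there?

27

A partial list (first 12 by largest part):
15
1,14
2,13
3,12
1,2,12
4,11
1,3,11
5,10
1,4,10
2,3,10
6,9
1,5,9
…and 15 more, for 27 total.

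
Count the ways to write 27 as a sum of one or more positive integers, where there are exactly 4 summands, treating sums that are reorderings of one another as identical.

Enumerating by decreasing first part gives 150 partitions in all.

150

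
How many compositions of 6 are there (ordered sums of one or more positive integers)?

32

There are 5 gaps and each independently is a cut or not, giving 2^5 = 32.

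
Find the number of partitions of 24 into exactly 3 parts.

A partial list (first 12 by largest part):
22 + 1 + 1
21 + 2 + 1
20 + 3 + 1
20 + 2 + 2
19 + 4 + 1
19 + 3 + 2
18 + 5 + 1
18 + 4 + 2
18 + 3 + 3
17 + 6 + 1
17 + 5 + 2
17 + 4 + 3
…and 36 more, for 48 total.

48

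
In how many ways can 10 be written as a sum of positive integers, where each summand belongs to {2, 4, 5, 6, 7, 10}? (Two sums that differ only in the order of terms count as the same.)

The partitions of 10 that satisfy the conditions:
10
6 + 4
6 + 2 + 2
5 + 5
4 + 4 + 2
4 + 2 + 2 + 2
2 + 2 + 2 + 2 + 2

7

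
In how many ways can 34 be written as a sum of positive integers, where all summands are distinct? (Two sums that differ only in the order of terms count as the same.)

512

Systematic enumeration (by largest part, then next-largest, …) yields 512.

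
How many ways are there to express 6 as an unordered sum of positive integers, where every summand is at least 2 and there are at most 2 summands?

They are:
6
4, 2
3, 3

3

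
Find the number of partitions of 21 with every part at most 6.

331

A full systematic count gives 331.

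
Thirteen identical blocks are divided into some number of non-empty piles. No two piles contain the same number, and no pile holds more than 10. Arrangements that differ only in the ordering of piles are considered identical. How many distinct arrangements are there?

15

Enumerating:
10, 3
10, 2, 1
9, 4
9, 3, 1
8, 5
8, 4, 1
8, 3, 2
7, 6
7, 5, 1
7, 4, 2
7, 3, 2, 1
6, 5, 2
6, 4, 3
6, 4, 2, 1
5, 4, 3, 1
That's 15 in total.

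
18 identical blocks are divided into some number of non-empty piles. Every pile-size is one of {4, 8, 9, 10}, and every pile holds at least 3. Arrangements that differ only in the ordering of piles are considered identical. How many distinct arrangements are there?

The partitions of 18 that satisfy the conditions:
10 + 8
10 + 4 + 4
9 + 9

3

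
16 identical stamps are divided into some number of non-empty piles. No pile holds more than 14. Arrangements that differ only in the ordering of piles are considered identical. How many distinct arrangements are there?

There are 229 such partitions.

229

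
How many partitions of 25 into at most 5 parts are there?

377

Direct enumeration gives 377 partitions.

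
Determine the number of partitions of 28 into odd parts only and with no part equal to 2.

Systematic enumeration (by largest part, then next-largest, …) yields 222.

222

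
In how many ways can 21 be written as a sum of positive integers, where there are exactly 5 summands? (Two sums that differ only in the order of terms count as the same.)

Counting exhaustively, 101 partitions satisfy the conditions.

101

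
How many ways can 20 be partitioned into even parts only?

A partial list (first 12 by largest part):
20
2+18
4+16
2+2+16
6+14
2+4+14
2+2+2+14
8+12
2+6+12
4+4+12
2+2+4+12
2+2+2+2+12
…and 30 more, for 42 total.

42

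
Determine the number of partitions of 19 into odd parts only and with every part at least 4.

3

The partitions of 19 that satisfy the conditions:
19
5, 5, 9
5, 7, 7
That's 3 in total.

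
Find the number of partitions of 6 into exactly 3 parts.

They are:
1+1+4
1+2+3
2+2+2

3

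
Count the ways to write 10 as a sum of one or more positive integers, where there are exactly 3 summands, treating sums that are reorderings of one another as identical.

8

Enumerating:
8+1+1
7+2+1
6+3+1
6+2+2
5+4+1
5+3+2
4+4+2
4+3+3
Counting gives 8.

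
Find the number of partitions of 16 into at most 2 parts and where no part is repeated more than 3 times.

Listing the qualifying partitions of 16:
16
15 + 1
14 + 2
13 + 3
12 + 4
11 + 5
10 + 6
9 + 7
8 + 8

9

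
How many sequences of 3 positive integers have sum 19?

By stars and bars with positive parts, the count is C(18,2) = 153.

153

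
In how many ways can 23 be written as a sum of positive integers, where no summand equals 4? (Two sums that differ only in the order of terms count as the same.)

765

Direct enumeration gives 765 partitions.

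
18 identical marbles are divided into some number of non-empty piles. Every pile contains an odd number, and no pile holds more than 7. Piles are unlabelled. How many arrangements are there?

There are too many to list fully; the first 12 (by largest part) are:
7,7,3,1
7,7,1,1,1,1
7,5,5,1
7,5,3,3
7,5,3,1,1,1
7,5,1,1,1,1,1,1
7,3,3,3,1,1
7,3,3,1,1,1,1,1
7,3,1,1,1,1,1,1,1,1
7,1,1,1,1,1,1,1,1,1,1,1
5,5,5,3
5,5,5,1,1,1
…and 15 more, for 27 total.

27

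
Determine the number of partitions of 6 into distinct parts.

4

The partitions of 6 that satisfy the conditions:
6
5, 1
4, 2
3, 2, 1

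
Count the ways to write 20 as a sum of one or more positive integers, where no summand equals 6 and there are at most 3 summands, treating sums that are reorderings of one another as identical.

A partial list (first 12 by largest part):
20
19+1
18+2
18+1+1
17+3
17+2+1
16+4
16+3+1
16+2+2
15+5
15+4+1
15+3+2
…and 24 more, for 36 total.

36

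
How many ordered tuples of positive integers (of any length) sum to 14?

8192

Each of the 13 gaps between 14 units is either a break or not: 2^13 = 8192.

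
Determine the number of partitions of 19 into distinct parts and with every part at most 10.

A partial list (first 12 by largest part):
10,9
10,8,1
10,7,2
10,6,3
10,6,2,1
10,5,4
10,5,3,1
10,4,3,2
9,8,2
9,7,3
9,7,2,1
9,6,4
…and 17 more, for 29 total.

29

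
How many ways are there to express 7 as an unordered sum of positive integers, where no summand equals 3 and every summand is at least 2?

They are:
7
5+2

2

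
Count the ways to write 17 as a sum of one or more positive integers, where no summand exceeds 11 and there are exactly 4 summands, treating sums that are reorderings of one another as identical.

A partial list (first 12 by largest part):
11 + 4 + 1 + 1
11 + 3 + 2 + 1
11 + 2 + 2 + 2
10 + 5 + 1 + 1
10 + 4 + 2 + 1
10 + 3 + 3 + 1
10 + 3 + 2 + 2
9 + 6 + 1 + 1
9 + 5 + 2 + 1
9 + 4 + 3 + 1
9 + 4 + 2 + 2
9 + 3 + 3 + 2
…and 23 more, for 35 total.

35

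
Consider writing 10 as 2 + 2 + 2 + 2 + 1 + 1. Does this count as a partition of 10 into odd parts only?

The parts sum to 10, and the condition 'every summand is odd' is violated.

No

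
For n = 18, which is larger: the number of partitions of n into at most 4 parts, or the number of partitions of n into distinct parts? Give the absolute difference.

38

Partitions of 18 into at most 4 parts: 84.
Partitions of 18 into distinct parts: 46.
|84 − 46| = 38.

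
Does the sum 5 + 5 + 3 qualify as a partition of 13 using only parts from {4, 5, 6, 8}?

No

The parts sum to 13, and the condition 'each summand belongs to {4, 5, 6, 8}' is violated.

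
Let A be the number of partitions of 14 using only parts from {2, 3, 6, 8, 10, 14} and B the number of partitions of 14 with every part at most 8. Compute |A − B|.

105

Partitions of 14 using only parts from {2, 3, 6, 8, 10, 14}: 11.
Partitions of 14 with every part at most 8: 116.
|11 − 116| = 105.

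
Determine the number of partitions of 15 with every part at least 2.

41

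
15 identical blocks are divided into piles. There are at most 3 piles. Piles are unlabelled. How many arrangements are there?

A partial list (first 12 by largest part):
15
14+1
13+2
13+1+1
12+3
12+2+1
11+4
11+3+1
11+2+2
10+5
10+4+1
10+3+2
…and 15 more, for 27 total.

27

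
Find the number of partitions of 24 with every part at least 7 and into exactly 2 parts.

The partitions of 24 that satisfy the conditions:
7, 17
8, 16
9, 15
10, 14
11, 13
12, 12

6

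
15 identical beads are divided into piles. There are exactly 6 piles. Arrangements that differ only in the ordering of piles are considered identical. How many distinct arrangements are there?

There are too many to list fully; the first 12 (by largest part) are:
10 + 1 + 1 + 1 + 1 + 1
9 + 2 + 1 + 1 + 1 + 1
8 + 3 + 1 + 1 + 1 + 1
8 + 2 + 2 + 1 + 1 + 1
7 + 4 + 1 + 1 + 1 + 1
7 + 3 + 2 + 1 + 1 + 1
7 + 2 + 2 + 2 + 1 + 1
6 + 5 + 1 + 1 + 1 + 1
6 + 4 + 2 + 1 + 1 + 1
6 + 3 + 3 + 1 + 1 + 1
6 + 3 + 2 + 2 + 1 + 1
6 + 2 + 2 + 2 + 2 + 1
…and 14 more, for 26 total.

26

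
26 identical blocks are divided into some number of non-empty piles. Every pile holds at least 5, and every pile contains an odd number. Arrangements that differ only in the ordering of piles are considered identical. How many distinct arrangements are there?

Enumerating:
21 + 5
19 + 7
17 + 9
15 + 11
13 + 13
11 + 5 + 5 + 5
9 + 7 + 5 + 5
7 + 7 + 7 + 5

8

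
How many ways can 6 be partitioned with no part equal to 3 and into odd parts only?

2

The partitions of 6 that satisfy the conditions:
5, 1
1, 1, 1, 1, 1, 1
Counting gives 2.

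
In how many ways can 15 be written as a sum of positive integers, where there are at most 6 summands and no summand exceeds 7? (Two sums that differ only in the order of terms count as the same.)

68

A partial list (first 12 by largest part):
7, 7, 1
7, 6, 2
7, 6, 1, 1
7, 5, 3
7, 5, 2, 1
7, 5, 1, 1, 1
7, 4, 4
7, 4, 3, 1
7, 4, 2, 2
7, 4, 2, 1, 1
7, 4, 1, 1, 1, 1
7, 3, 3, 2
…and 56 more, for 68 total.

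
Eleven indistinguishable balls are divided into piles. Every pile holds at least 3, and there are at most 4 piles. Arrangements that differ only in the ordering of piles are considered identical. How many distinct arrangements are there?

Enumerating:
11
8 + 3
7 + 4
6 + 5
5 + 3 + 3
4 + 4 + 3

6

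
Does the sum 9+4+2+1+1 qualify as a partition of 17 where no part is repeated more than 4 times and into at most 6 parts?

Yes

The parts sum to 17, and the condition 'no summand is used more than 4 times' holds; the condition 'there are at most 6 summands' holds.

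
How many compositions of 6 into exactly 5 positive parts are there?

5

By stars and bars with positive parts, the count is C(5,4) = 5.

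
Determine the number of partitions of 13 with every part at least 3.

10

They are:
13
10+3
9+4
8+5
7+6
7+3+3
6+4+3
5+5+3
5+4+4
4+3+3+3
That's 10 in total.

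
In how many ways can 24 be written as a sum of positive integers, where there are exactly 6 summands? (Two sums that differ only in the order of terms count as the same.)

199

Direct enumeration gives 199 partitions.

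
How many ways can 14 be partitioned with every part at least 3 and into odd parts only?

4

Enumerating:
11,3
9,5
7,7
5,3,3,3
That's 4 in total.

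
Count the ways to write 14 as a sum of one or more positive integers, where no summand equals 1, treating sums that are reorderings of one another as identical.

A partial list (first 12 by largest part):
14
12,2
11,3
10,4
10,2,2
9,5
9,3,2
8,6
8,4,2
8,3,3
8,2,2,2
7,7
…and 22 more, for 34 total.

34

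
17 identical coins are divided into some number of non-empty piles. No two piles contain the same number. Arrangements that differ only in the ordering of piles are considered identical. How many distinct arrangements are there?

A partial list (first 12 by largest part):
17
16 + 1
15 + 2
14 + 3
14 + 2 + 1
13 + 4
13 + 3 + 1
12 + 5
12 + 4 + 1
12 + 3 + 2
11 + 6
11 + 5 + 1
…and 26 more, for 38 total.

38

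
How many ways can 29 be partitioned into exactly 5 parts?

A full systematic count gives 333.

333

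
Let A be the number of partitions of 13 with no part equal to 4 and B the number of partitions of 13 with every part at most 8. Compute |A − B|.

18

Partitions of 13 with no part equal to 4: 71.
Partitions of 13 with every part at most 8: 89.
|71 − 89| = 18.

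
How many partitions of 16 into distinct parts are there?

32

A partial list (first 12 by largest part):
16
15, 1
14, 2
13, 3
13, 2, 1
12, 4
12, 3, 1
11, 5
11, 4, 1
11, 3, 2
10, 6
10, 5, 1
…and 20 more, for 32 total.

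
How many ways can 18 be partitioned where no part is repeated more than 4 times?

A full systematic count gives 262.

262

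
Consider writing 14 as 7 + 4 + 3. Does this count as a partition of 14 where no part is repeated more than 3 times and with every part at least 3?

Yes

The parts sum to 14, and the condition 'no summand is used more than 3 times' holds; the condition 'every summand is at least 3' holds.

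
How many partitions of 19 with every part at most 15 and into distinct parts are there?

49

There are too many to list fully; the first 12 (by largest part) are:
15,4
15,3,1
14,5
14,4,1
14,3,2
13,6
13,5,1
13,4,2
13,3,2,1
12,7
12,6,1
12,5,2
…and 37 more, for 49 total.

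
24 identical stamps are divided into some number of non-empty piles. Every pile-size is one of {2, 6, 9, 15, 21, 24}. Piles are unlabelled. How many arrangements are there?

9

Listing the qualifying partitions of 24:
24
15+9
9+9+6
9+9+2+2+2
6+6+6+6
6+6+6+2+2+2
6+6+2+2+2+2+2+2
6+2+2+2+2+2+2+2+2+2
2+2+2+2+2+2+2+2+2+2+2+2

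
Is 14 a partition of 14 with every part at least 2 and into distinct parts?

The parts sum to 14, and the condition 'every summand is at least 2' holds; the condition 'all summands are distinct' holds.

Yes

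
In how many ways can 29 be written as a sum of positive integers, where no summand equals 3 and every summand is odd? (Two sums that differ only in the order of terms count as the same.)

Systematic enumeration (by largest part, then next-largest, …) yields 91.

91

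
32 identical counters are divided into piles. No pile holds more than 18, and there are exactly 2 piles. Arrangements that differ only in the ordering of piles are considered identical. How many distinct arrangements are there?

They are:
14 + 18
15 + 17
16 + 16

3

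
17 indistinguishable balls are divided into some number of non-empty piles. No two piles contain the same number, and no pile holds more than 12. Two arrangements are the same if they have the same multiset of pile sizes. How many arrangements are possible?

There are too many to list fully; the first 12 (by largest part) are:
5 + 12
1 + 4 + 12
2 + 3 + 12
6 + 11
1 + 5 + 11
2 + 4 + 11
1 + 2 + 3 + 11
7 + 10
1 + 6 + 10
2 + 5 + 10
3 + 4 + 10
1 + 2 + 4 + 10
…and 19 more, for 31 total.

31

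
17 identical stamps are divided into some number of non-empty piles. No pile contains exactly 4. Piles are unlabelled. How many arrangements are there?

196

Counting exhaustively, 196 partitions satisfy the conditions.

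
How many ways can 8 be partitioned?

22

The partitions of 8 that satisfy the conditions:
8
7,1
6,2
6,1,1
5,3
5,2,1
5,1,1,1
4,4
4,3,1
4,2,2
4,2,1,1
4,1,1,1,1
3,3,2
3,3,1,1
3,2,2,1
3,2,1,1,1
3,1,1,1,1,1
2,2,2,2
2,2,2,1,1
2,2,1,1,1,1
2,1,1,1,1,1,1
1,1,1,1,1,1,1,1
Counting gives 22.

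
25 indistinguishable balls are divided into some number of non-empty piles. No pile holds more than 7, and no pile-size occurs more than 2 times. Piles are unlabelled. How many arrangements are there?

Enumerating by decreasing first part gives 82 partitions in all.

82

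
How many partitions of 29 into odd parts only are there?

256

Systematic enumeration (by largest part, then next-largest, …) yields 256.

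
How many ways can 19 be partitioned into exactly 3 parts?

30

There are too many to list fully; the first 12 (by largest part) are:
17 + 1 + 1
16 + 2 + 1
15 + 3 + 1
15 + 2 + 2
14 + 4 + 1
14 + 3 + 2
13 + 5 + 1
13 + 4 + 2
13 + 3 + 3
12 + 6 + 1
12 + 5 + 2
12 + 4 + 3
…and 18 more, for 30 total.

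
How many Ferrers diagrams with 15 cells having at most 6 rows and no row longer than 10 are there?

Enumerating by decreasing first part gives 98 partitions in all.

98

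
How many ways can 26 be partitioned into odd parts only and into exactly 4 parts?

27

A partial list (first 12 by largest part):
23+1+1+1
21+3+1+1
19+5+1+1
19+3+3+1
17+7+1+1
17+5+3+1
17+3+3+3
15+9+1+1
15+7+3+1
15+5+5+1
15+5+3+3
13+11+1+1
…and 15 more, for 27 total.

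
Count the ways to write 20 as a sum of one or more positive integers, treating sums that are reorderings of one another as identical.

Counting exhaustively, 627 partitions satisfy the conditions.

627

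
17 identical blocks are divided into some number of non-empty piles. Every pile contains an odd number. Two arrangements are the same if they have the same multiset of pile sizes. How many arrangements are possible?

A partial list (first 12 by largest part):
17
15, 1, 1
13, 3, 1
13, 1, 1, 1, 1
11, 5, 1
11, 3, 3
11, 3, 1, 1, 1
11, 1, 1, 1, 1, 1, 1
9, 7, 1
9, 5, 3
9, 5, 1, 1, 1
9, 3, 3, 1, 1
…and 26 more, for 38 total.

38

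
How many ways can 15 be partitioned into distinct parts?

27

There are too many to list fully; the first 12 (by largest part) are:
15
14+1
13+2
12+3
12+2+1
11+4
11+3+1
10+5
10+4+1
10+3+2
9+6
9+5+1
…and 15 more, for 27 total.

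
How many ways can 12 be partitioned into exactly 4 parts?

Enumerating:
9+1+1+1
8+2+1+1
7+3+1+1
7+2+2+1
6+4+1+1
6+3+2+1
6+2+2+2
5+5+1+1
5+4+2+1
5+3+3+1
5+3+2+2
4+4+3+1
4+4+2+2
4+3+3+2
3+3+3+3
That's 15 in total.

15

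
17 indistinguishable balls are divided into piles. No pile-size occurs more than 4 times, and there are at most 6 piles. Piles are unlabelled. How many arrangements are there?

There are 160 such partitions.

160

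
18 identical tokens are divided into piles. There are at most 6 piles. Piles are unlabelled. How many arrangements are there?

199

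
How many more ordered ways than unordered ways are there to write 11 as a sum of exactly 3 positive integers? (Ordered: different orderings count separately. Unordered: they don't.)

35

Compositions: C(10,2) = 45.
Unordered (partitions into 3 parts): 10.
Difference: 45 − 10 = 35.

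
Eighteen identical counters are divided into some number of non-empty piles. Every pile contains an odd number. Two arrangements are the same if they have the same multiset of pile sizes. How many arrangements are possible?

There are too many to list fully; the first 12 (by largest part) are:
17, 1
15, 3
15, 1, 1, 1
13, 5
13, 3, 1, 1
13, 1, 1, 1, 1, 1
11, 7
11, 5, 1, 1
11, 3, 3, 1
11, 3, 1, 1, 1, 1
11, 1, 1, 1, 1, 1, 1, 1
9, 9
…and 34 more, for 46 total.

46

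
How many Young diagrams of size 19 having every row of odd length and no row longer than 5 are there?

They are:
5+5+5+3+1
5+5+5+1+1+1+1
5+5+3+3+3
5+5+3+3+1+1+1
5+5+3+1+1+1+1+1+1
5+5+1+1+1+1+1+1+1+1+1
5+3+3+3+3+1+1
5+3+3+3+1+1+1+1+1
5+3+3+1+1+1+1+1+1+1+1
5+3+1+1+1+1+1+1+1+1+1+1+1
5+1+1+1+1+1+1+1+1+1+1+1+1+1+1
3+3+3+3+3+3+1
3+3+3+3+3+1+1+1+1
3+3+3+3+1+1+1+1+1+1+1
3+3+3+1+1+1+1+1+1+1+1+1+1
3+3+1+1+1+1+1+1+1+1+1+1+1+1+1
3+1+1+1+1+1+1+1+1+1+1+1+1+1+1+1+1
1+1+1+1+1+1+1+1+1+1+1+1+1+1+1+1+1+1+1

18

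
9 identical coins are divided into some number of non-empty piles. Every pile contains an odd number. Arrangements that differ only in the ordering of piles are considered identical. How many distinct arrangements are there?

Listing the qualifying partitions of 9:
9
7+1+1
5+3+1
5+1+1+1+1
3+3+3
3+3+1+1+1
3+1+1+1+1+1+1
1+1+1+1+1+1+1+1+1

8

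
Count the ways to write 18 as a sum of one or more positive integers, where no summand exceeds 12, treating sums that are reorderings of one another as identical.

Enumerating by decreasing first part gives 366 partitions in all.

366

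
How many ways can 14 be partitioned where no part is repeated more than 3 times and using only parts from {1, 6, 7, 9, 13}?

They are:
13+1
7+7
7+6+1
6+6+1+1
That's 4 in total.

4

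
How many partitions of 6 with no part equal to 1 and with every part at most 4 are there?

The partitions of 6 that satisfy the conditions:
4+2
3+3
2+2+2

3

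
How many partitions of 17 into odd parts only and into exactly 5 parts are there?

10

The partitions of 17 that satisfy the conditions:
1, 1, 1, 1, 13
1, 1, 1, 3, 11
1, 1, 1, 5, 9
1, 1, 3, 3, 9
1, 1, 1, 7, 7
1, 1, 3, 5, 7
1, 3, 3, 3, 7
1, 1, 5, 5, 5
1, 3, 3, 5, 5
3, 3, 3, 3, 5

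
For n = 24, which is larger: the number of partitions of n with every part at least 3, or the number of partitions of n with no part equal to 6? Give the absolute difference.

Partitions of 24 with every part at least 3: 110.
Partitions of 24 with no part equal to 6: 1190.
|110 − 1190| = 1080.

1080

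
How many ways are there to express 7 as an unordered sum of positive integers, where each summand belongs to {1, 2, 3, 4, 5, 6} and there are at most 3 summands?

The partitions of 7 that satisfy the conditions:
6, 1
5, 2
5, 1, 1
4, 3
4, 2, 1
3, 3, 1
3, 2, 2
Counting gives 7.

7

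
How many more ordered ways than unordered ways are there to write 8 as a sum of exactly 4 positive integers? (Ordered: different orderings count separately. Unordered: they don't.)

Ordered (compositions into 4 parts): C(7,3) = 35.
Partitions of 8 into exactly 4 parts: 5.
Difference: 35 − 5 = 30.

30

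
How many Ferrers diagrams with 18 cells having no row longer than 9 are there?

318

Enumerating by decreasing first part gives 318 partitions in all.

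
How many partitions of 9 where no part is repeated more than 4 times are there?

25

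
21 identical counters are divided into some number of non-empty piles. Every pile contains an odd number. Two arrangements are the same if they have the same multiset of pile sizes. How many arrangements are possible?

Direct enumeration gives 76 partitions.

76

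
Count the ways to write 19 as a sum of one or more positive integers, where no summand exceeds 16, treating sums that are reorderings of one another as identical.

A full systematic count gives 486.

486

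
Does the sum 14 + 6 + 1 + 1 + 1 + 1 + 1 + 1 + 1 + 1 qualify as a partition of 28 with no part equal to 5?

The parts sum to 28, and the condition 'no summand equals 5' holds.

Yes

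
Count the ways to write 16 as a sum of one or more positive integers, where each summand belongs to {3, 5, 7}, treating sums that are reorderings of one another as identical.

The partitions of 16 that satisfy the conditions:
7, 3, 3, 3
5, 5, 3, 3

2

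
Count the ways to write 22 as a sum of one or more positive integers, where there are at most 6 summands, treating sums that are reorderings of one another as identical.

Counting exhaustively, 391 partitions satisfy the conditions.

391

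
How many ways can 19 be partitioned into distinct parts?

There are too many to list fully; the first 12 (by largest part) are:
19
18,1
17,2
16,3
16,2,1
15,4
15,3,1
14,5
14,4,1
14,3,2
13,6
13,5,1
…and 42 more, for 54 total.

54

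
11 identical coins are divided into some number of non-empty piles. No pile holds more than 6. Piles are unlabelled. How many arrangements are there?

A partial list (first 12 by largest part):
6+5
6+4+1
6+3+2
6+3+1+1
6+2+2+1
6+2+1+1+1
6+1+1+1+1+1
5+5+1
5+4+2
5+4+1+1
5+3+3
5+3+2+1
…and 32 more, for 44 total.

44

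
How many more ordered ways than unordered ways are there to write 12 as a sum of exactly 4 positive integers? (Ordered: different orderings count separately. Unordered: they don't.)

Compositions: C(11,3) = 165.
Unordered (partitions into 4 parts): 15.
Difference: 165 − 15 = 150.

150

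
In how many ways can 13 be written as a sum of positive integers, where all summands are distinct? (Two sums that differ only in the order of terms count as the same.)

18

Enumerating:
13
1+12
2+11
3+10
1+2+10
4+9
1+3+9
5+8
1+4+8
2+3+8
6+7
1+5+7
2+4+7
1+2+3+7
2+5+6
3+4+6
1+2+4+6
1+3+4+5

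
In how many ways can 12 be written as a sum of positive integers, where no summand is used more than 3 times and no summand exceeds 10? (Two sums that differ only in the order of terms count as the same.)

48

A partial list (first 12 by largest part):
10,2
10,1,1
9,3
9,2,1
9,1,1,1
8,4
8,3,1
8,2,2
8,2,1,1
7,5
7,4,1
7,3,2
…and 36 more, for 48 total.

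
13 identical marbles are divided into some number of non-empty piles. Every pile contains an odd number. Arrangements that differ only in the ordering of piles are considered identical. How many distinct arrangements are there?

18

Listing the qualifying partitions of 13:
13
11,1,1
9,3,1
9,1,1,1,1
7,5,1
7,3,3
7,3,1,1,1
7,1,1,1,1,1,1
5,5,3
5,5,1,1,1
5,3,3,1,1
5,3,1,1,1,1,1
5,1,1,1,1,1,1,1,1
3,3,3,3,1
3,3,3,1,1,1,1
3,3,1,1,1,1,1,1,1
3,1,1,1,1,1,1,1,1,1,1
1,1,1,1,1,1,1,1,1,1,1,1,1
Counting gives 18.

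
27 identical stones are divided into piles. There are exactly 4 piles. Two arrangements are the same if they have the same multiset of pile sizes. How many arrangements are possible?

150

There are 150 such partitions.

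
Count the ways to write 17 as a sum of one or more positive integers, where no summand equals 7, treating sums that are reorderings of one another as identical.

255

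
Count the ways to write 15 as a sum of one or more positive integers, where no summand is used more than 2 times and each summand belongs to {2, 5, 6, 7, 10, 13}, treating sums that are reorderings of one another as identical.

Enumerating:
2+13
5+10
2+6+7
2+2+5+6

4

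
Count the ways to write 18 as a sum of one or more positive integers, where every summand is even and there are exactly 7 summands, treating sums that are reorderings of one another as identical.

They are:
2,2,2,2,2,2,6
2,2,2,2,2,4,4

2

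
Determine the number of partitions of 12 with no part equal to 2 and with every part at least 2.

9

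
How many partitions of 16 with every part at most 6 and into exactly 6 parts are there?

23

Listing the qualifying partitions of 16:
6,6,1,1,1,1
6,5,2,1,1,1
6,4,3,1,1,1
6,4,2,2,1,1
6,3,3,2,1,1
6,3,2,2,2,1
6,2,2,2,2,2
5,5,3,1,1,1
5,5,2,2,1,1
5,4,4,1,1,1
5,4,3,2,1,1
5,4,2,2,2,1
5,3,3,3,1,1
5,3,3,2,2,1
5,3,2,2,2,2
4,4,4,2,1,1
4,4,3,3,1,1
4,4,3,2,2,1
4,4,2,2,2,2
4,3,3,3,2,1
4,3,3,2,2,2
3,3,3,3,3,1
3,3,3,3,2,2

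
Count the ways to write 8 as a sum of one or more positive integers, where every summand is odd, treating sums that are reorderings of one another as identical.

6

Listing the qualifying partitions of 8:
7,1
5,3
5,1,1,1
3,3,1,1
3,1,1,1,1,1
1,1,1,1,1,1,1,1
Counting gives 6.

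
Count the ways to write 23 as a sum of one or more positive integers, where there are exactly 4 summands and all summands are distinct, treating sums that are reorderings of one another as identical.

39

There are too many to list fully; the first 12 (by largest part) are:
1,2,3,17
1,2,4,16
1,2,5,15
1,3,4,15
1,2,6,14
1,3,5,14
2,3,4,14
1,2,7,13
1,3,6,13
1,4,5,13
2,3,5,13
1,2,8,12
…and 27 more, for 39 total.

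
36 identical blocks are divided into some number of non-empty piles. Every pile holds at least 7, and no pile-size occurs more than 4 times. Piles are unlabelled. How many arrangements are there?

There are too many to list fully; the first 12 (by largest part) are:
36
7, 29
8, 28
9, 27
10, 26
11, 25
12, 24
13, 23
14, 22
7, 7, 22
15, 21
7, 8, 21
…and 44 more, for 56 total.

56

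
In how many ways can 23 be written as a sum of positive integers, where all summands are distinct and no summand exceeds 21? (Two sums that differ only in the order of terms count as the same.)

Counting exhaustively, 102 partitions satisfy the conditions.

102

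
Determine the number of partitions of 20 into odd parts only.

A partial list (first 12 by largest part):
19 + 1
17 + 3
17 + 1 + 1 + 1
15 + 5
15 + 3 + 1 + 1
15 + 1 + 1 + 1 + 1 + 1
13 + 7
13 + 5 + 1 + 1
13 + 3 + 3 + 1
13 + 3 + 1 + 1 + 1 + 1
13 + 1 + 1 + 1 + 1 + 1 + 1 + 1
11 + 9
…and 52 more, for 64 total.

64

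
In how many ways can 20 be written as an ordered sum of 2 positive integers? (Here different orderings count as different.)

Equivalently, choose which 1 of the 19 gaps become plus signs: C(19,1) = 19.

19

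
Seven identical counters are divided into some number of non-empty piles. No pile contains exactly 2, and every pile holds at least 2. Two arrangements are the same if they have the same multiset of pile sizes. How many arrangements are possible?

They are:
7
4,3

2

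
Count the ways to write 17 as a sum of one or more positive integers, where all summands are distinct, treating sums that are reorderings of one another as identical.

A partial list (first 12 by largest part):
17
1, 16
2, 15
3, 14
1, 2, 14
4, 13
1, 3, 13
5, 12
1, 4, 12
2, 3, 12
6, 11
1, 5, 11
…and 26 more, for 38 total.

38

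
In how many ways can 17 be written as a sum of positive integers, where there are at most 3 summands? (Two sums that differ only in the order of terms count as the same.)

A partial list (first 12 by largest part):
17
1, 16
2, 15
1, 1, 15
3, 14
1, 2, 14
4, 13
1, 3, 13
2, 2, 13
5, 12
1, 4, 12
2, 3, 12
…and 21 more, for 33 total.

33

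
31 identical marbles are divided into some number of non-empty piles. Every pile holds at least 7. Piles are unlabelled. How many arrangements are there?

27

A partial list (first 12 by largest part):
31
7,24
8,23
9,22
10,21
11,20
12,19
13,18
14,17
7,7,17
15,16
7,8,16
…and 15 more, for 27 total.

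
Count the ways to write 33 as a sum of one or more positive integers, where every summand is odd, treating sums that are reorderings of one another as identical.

Systematic enumeration (by largest part, then next-largest, …) yields 448.

448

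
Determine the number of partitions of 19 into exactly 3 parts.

30

There are too many to list fully; the first 12 (by largest part) are:
17, 1, 1
16, 2, 1
15, 3, 1
15, 2, 2
14, 4, 1
14, 3, 2
13, 5, 1
13, 4, 2
13, 3, 3
12, 6, 1
12, 5, 2
12, 4, 3
…and 18 more, for 30 total.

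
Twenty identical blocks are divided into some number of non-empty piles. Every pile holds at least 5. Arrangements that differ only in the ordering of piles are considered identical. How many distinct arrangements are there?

They are:
20
15+5
14+6
13+7
12+8
11+9
10+10
10+5+5
9+6+5
8+7+5
8+6+6
7+7+6
5+5+5+5

13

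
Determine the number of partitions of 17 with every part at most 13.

There are 290 such partitions.

290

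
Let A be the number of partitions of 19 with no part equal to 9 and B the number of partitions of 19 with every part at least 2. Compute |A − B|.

Partitions of 19 with no part equal to 9: 448.
Partitions of 19 with every part at least 2: 105.
|448 − 105| = 343.

343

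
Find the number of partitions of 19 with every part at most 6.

235

Direct enumeration gives 235 partitions.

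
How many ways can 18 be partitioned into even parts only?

A partial list (first 12 by largest part):
18
2, 16
4, 14
2, 2, 14
6, 12
2, 4, 12
2, 2, 2, 12
8, 10
2, 6, 10
4, 4, 10
2, 2, 4, 10
2, 2, 2, 2, 10
…and 18 more, for 30 total.

30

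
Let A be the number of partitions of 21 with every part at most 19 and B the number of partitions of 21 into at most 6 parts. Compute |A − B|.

459

Partitions of 21 with every part at most 19: 790.
Partitions of 21 into at most 6 parts: 331.
|790 − 331| = 459.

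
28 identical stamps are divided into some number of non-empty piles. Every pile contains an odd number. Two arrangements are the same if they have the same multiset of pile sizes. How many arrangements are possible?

Enumerating by decreasing first part gives 222 partitions in all.

222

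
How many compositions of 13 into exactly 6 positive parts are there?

By stars and bars with positive parts, the count is C(12,5) = 792.

792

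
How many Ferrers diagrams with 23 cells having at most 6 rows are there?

454

There are 454 such partitions.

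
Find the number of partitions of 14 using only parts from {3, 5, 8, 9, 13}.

3

Enumerating:
9 + 5
8 + 3 + 3
5 + 3 + 3 + 3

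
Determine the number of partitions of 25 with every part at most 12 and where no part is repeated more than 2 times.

368

Systematic enumeration (by largest part, then next-largest, …) yields 368.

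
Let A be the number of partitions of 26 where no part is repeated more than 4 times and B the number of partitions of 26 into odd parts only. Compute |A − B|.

1249

Partitions of 26 where no part is repeated more than 4 times: 1414.
Partitions of 26 into odd parts only: 165.
|1414 − 165| = 1249.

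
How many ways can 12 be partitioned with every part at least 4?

5

Enumerating:
12
8 + 4
7 + 5
6 + 6
4 + 4 + 4
That's 5 in total.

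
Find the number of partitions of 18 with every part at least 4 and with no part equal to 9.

They are:
18
14 + 4
13 + 5
12 + 6
11 + 7
10 + 8
10 + 4 + 4
8 + 6 + 4
8 + 5 + 5
7 + 7 + 4
7 + 6 + 5
6 + 6 + 6
6 + 4 + 4 + 4
5 + 5 + 4 + 4

14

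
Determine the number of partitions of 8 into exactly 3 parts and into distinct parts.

Listing the qualifying partitions of 8:
5, 2, 1
4, 3, 1
That's 2 in total.

2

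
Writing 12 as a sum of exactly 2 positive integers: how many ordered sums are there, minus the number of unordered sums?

Compositions: C(11,1) = 11.
Unordered (partitions into 2 parts): 6.
Difference: 11 − 6 = 5.

5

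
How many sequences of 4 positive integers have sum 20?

969

Place 3 bars in the 19 internal gaps of a row of 20 dots: C(19,3) = 969.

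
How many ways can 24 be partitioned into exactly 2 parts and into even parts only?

The partitions of 24 that satisfy the conditions:
2,22
4,20
6,18
8,16
10,14
12,12
That's 6 in total.

6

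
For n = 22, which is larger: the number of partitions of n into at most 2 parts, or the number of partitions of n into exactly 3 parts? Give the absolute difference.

28

Partitions of 22 into at most 2 parts: 12.
Partitions of 22 into exactly 3 parts: 40.
|12 − 40| = 28.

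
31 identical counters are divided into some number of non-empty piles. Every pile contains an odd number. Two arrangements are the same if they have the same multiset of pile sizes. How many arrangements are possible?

Enumerating by decreasing first part gives 340 partitions in all.

340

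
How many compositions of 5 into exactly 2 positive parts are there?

Equivalently, choose which 1 of the 4 gaps become plus signs: C(4,1) = 4.

4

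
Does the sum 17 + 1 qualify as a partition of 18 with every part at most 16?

No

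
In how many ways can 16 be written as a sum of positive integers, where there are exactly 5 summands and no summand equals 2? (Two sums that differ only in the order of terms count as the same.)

They are:
1, 1, 1, 1, 12
1, 1, 1, 3, 10
1, 1, 1, 4, 9
1, 1, 1, 5, 8
1, 1, 3, 3, 8
1, 1, 1, 6, 7
1, 1, 3, 4, 7
1, 1, 3, 5, 6
1, 1, 4, 4, 6
1, 3, 3, 3, 6
1, 1, 4, 5, 5
1, 3, 3, 4, 5
1, 3, 4, 4, 4
3, 3, 3, 3, 4

14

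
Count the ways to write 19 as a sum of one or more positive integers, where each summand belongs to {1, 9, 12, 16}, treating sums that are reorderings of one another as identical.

5

The partitions of 19 that satisfy the conditions:
16+1+1+1
12+1+1+1+1+1+1+1
9+9+1
9+1+1+1+1+1+1+1+1+1+1
1+1+1+1+1+1+1+1+1+1+1+1+1+1+1+1+1+1+1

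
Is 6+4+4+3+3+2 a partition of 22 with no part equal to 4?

No

The parts sum to 22, and the condition 'no summand equals 4' is violated.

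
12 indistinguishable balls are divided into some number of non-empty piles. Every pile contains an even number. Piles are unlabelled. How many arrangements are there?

11

The partitions of 12 that satisfy the conditions:
12
2 + 10
4 + 8
2 + 2 + 8
6 + 6
2 + 4 + 6
2 + 2 + 2 + 6
4 + 4 + 4
2 + 2 + 4 + 4
2 + 2 + 2 + 2 + 4
2 + 2 + 2 + 2 + 2 + 2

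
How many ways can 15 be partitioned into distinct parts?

27

There are too many to list fully; the first 12 (by largest part) are:
15
14, 1
13, 2
12, 3
12, 2, 1
11, 4
11, 3, 1
10, 5
10, 4, 1
10, 3, 2
9, 6
9, 5, 1
…and 15 more, for 27 total.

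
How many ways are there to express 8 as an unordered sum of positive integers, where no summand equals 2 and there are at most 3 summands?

6

They are:
8
7, 1
6, 1, 1
5, 3
4, 4
4, 3, 1
That's 6 in total.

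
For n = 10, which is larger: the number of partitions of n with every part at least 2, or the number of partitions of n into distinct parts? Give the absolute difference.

2

Partitions of 10 with every part at least 2: 12.
Partitions of 10 into distinct parts: 10.
|12 − 10| = 2.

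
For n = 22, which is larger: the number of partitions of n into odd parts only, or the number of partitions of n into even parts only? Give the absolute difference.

Partitions of 22 into odd parts only: 89.
Partitions of 22 into even parts only: 56.
|89 − 56| = 33.

33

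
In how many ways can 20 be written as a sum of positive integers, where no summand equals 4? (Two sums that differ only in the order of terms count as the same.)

Enumerating by decreasing first part gives 396 partitions in all.

396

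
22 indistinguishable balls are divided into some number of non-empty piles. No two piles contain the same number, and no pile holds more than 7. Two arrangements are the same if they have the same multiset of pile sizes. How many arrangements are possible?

4

They are:
7+6+5+4
7+6+5+3+1
7+6+4+3+2
7+5+4+3+2+1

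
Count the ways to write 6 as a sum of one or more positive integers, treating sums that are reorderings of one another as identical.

11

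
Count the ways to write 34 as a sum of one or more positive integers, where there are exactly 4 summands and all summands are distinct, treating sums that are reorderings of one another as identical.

169

Counting exhaustively, 169 partitions satisfy the conditions.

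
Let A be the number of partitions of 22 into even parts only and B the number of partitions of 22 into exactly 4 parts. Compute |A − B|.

Partitions of 22 into even parts only: 56.
Partitions of 22 into exactly 4 parts: 84.
|56 − 84| = 28.

28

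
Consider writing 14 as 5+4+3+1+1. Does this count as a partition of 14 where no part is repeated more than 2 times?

The parts sum to 14, and the condition 'no summand is used more than 2 times' holds.

Yes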